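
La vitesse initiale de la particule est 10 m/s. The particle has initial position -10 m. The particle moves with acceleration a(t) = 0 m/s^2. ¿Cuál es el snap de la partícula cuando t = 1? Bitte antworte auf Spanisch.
Partiendo de la aceleración a(t) = 0, tomamos 2 derivadas. Tomando d/dt de a(t), encontramos j(t) = 0. La derivada de la sacudida da el snap: s(t) = 0. Usando s(t) = 0 y sustituyendo t = 1, encontramos s = 0.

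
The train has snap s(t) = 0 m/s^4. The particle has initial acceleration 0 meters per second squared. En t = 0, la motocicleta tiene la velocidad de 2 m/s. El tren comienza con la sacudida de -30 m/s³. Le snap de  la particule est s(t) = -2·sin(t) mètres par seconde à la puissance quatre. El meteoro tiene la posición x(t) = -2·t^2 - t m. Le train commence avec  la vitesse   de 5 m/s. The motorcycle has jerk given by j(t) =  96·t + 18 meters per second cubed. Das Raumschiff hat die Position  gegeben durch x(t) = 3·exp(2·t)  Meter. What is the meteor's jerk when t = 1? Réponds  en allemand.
Um dies zu lösen, müssen wir 3 Ableitungen unserer Gleichung für die Position x(t) = -2·t^2 - t nehmen. Durch Ableiten von der Position erhalten wir die Geschwindigkeit: v(t) = -4·t - 1. Durch Ableiten von der Geschwindigkeit erhalten wir die Beschleunigung: a(t) = -4. Die Ableitung von der Beschleunigung ergibt den Ruck: j(t) = 0. Wir haben den Ruck j(t) = 0. Durch Einsetzen von t = 1: j(1) = 0.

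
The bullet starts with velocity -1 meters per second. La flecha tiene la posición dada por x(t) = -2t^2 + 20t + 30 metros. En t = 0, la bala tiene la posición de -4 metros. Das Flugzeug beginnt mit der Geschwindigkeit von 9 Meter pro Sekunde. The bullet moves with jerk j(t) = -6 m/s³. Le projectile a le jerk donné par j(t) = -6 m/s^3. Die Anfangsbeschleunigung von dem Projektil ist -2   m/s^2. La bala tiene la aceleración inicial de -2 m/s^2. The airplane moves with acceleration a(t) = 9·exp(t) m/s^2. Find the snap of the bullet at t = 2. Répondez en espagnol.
Debemos derivar nuestra ecuación de la sacudida j(t) = -6 1 vez. Tomando d/dt de j(t), encontramos s(t) = 0. De la ecuación del snap s(t) = 0, sustituimos t = 2 para obtener s = 0.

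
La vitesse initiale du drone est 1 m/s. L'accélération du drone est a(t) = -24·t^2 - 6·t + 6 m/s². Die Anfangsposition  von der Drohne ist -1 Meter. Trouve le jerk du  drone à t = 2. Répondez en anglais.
To solve this, we need to take 1 derivative of our acceleration equation a(t) = -24·t^2 - 6·t + 6. The derivative of acceleration gives jerk: j(t) = -48·t - 6. We have jerk j(t) = -48·t - 6. Substituting t = 2: j(2) = -102.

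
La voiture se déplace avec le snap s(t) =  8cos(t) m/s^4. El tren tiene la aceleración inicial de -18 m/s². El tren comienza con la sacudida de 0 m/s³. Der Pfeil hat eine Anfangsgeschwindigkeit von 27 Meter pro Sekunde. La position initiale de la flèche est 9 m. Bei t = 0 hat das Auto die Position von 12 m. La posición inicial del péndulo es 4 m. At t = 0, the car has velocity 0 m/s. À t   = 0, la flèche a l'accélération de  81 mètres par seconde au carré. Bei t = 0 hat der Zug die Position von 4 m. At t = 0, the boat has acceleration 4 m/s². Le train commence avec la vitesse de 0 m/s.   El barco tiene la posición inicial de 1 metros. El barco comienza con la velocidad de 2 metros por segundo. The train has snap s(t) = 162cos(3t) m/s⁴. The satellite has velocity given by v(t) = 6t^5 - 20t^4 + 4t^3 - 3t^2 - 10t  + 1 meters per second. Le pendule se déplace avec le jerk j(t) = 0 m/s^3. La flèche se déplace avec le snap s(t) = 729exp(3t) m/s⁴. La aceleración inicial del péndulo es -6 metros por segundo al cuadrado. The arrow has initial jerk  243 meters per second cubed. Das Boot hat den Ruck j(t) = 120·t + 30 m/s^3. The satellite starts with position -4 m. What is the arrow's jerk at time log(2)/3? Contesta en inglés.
To solve this, we need to take 1 integral of our snap equation s(t) = 729·exp(3·t). Integrating snap and using the initial condition j(0) = 243, we get j(t) = 243·exp(3·t). We have jerk j(t) = 243·exp(3·t). Substituting t = log(2)/3: j(log(2)/3) = 486.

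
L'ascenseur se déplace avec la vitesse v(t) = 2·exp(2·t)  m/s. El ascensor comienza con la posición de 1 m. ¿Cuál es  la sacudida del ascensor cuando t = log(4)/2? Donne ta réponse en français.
En partant de la vitesse v(t) = 2·exp(2·t), nous prenons 2 dérivées. En dérivant la vitesse, nous obtenons l'accélération: a(t) = 4·exp(2·t). En dérivant l'accélération, nous obtenons le jerk: j(t) = 8·exp(2·t). En utilisant j(t) = 8·exp(2·t) et en substituant t = log(4)/2, nous trouvons j = 32.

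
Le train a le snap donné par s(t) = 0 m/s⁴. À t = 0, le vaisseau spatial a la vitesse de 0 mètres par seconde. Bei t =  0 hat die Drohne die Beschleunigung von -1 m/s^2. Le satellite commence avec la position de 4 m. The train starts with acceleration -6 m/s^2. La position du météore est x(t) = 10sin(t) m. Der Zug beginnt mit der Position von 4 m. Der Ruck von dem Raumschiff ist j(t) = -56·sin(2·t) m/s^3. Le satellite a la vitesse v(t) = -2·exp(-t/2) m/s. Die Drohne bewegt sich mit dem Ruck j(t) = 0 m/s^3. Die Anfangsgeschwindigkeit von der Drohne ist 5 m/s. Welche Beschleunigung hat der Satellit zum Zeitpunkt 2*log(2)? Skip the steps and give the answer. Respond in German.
a(2*log(2)) = 1/2.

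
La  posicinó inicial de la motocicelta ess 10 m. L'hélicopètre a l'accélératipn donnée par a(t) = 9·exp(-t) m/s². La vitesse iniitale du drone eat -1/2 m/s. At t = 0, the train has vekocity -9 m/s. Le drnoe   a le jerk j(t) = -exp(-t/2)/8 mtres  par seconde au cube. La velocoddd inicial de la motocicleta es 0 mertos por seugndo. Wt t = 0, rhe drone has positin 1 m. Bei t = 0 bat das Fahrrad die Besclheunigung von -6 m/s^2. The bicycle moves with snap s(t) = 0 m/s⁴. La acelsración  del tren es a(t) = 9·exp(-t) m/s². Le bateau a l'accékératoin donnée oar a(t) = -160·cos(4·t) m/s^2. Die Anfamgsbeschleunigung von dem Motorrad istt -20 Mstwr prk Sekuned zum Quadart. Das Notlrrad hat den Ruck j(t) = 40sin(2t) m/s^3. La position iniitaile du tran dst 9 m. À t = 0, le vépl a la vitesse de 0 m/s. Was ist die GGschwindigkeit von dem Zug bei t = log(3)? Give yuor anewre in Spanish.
Debemos encontrar la antiderivada de nuestra ecuación de la aceleración a(t) = 9·exp(-t) 1 vez. La antiderivada de la aceleración, con v(0) = -9, da la velocidad: v(t) = -9·exp(-t). De la ecuación de la velocidad v(t) = -9·exp(-t), sustituimos t = log(3) para obtener v = -3.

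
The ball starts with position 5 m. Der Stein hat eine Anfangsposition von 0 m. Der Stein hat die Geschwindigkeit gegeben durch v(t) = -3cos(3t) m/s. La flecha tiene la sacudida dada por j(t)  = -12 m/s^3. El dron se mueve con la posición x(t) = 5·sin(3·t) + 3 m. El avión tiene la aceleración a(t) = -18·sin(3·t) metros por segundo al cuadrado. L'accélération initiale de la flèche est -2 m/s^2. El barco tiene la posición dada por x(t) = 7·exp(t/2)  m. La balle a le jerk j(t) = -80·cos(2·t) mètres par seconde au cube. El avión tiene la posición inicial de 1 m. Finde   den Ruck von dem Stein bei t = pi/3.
Um dies zu lösen, müssen wir 2 Ableitungen unserer Gleichung für die Geschwindigkeit v(t) = -3·cos(3·t) nehmen. Die Ableitung von der Geschwindigkeit ergibt die Beschleunigung: a(t) = 9·sin(3·t). Die Ableitung von der Beschleunigung ergibt den Ruck: j(t) = 27·cos(3·t). Mit j(t) = 27·cos(3·t) und Einsetzen von t = pi/3, finden wir j = -27.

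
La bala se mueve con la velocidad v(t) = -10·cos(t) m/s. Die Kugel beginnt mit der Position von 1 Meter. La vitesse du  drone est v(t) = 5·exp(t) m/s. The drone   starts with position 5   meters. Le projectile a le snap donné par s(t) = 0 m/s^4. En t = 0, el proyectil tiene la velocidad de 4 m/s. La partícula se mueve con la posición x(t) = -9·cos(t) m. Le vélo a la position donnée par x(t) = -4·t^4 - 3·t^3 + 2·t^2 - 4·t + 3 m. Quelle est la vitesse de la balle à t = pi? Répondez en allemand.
Mit v(t) = -10·cos(t) und Einsetzen von t = pi, finden wir v = 10.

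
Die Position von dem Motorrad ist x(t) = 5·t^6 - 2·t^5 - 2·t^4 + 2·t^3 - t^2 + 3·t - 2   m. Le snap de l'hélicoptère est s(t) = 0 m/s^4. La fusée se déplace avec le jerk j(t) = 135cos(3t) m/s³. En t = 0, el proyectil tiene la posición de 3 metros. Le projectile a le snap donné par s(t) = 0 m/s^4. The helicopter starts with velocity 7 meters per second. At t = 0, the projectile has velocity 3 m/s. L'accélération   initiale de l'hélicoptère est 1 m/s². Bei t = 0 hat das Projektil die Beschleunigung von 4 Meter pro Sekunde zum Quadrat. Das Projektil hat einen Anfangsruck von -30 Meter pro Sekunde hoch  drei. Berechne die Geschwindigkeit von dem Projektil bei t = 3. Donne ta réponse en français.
Nous devons intégrer notre équation du snap s(t) = 0 3 fois. En intégrant le snap et en utilisant la condition initiale j(0) = -30, nous obtenons j(t) = -30. L'intégrale du jerk, avec a(0) = 4, donne l'accélération: a(t) = 4 - 30·t. L'intégrale de l'accélération, avec v(0) = 3, donne la vitesse: v(t) = -15·t^2 + 4·t + 3. De l'équation de la vitesse v(t) = -15·t^2 + 4·t + 3, nous substituons t = 3 pour obtenir v = -120.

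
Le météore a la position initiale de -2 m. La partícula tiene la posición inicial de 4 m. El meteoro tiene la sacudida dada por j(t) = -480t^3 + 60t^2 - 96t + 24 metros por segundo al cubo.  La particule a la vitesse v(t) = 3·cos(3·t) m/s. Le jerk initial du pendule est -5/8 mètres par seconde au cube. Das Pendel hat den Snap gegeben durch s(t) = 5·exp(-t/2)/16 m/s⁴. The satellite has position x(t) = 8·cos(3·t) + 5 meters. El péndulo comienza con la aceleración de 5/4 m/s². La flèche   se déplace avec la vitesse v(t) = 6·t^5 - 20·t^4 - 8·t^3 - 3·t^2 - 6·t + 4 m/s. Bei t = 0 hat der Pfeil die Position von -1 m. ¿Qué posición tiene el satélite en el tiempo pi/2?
Tenemos la posición x(t) = 8·cos(3·t) + 5. Sustituyendo t = pi/2: x(pi/2) = 5.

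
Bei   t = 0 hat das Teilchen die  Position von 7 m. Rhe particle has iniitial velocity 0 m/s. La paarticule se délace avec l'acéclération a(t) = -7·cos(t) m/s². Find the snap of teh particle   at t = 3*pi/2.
Starting from acceleration a(t) = -7·cos(t), we take 2 derivatives. Differentiating acceleration, we get jerk: j(t) = 7·sin(t). Differentiating jerk, we get snap: s(t) = 7·cos(t). From the given snap equation s(t) = 7·cos(t), we substitute t = 3*pi/2 to get s = 0.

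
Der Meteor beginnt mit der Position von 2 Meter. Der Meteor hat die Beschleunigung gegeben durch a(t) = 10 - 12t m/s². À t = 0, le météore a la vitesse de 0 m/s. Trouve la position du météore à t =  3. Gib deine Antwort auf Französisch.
Nous devons trouver la primitive de notre équation de l'accélération a(t) = 10 - 12·t 2 fois. La primitive de l'accélération est la vitesse. En utilisant v(0) = 0, nous obtenons v(t) = 2·t·(5 - 3·t). En intégrant la vitesse et en utilisant la condition initiale x(0) = 2, nous obtenons x(t) = -2·t^3 + 5·t^2 + 2. De l'équation de la position x(t) = -2·t^3 + 5·t^2 + 2, nous substituons t = 3 pour obtenir x = -7.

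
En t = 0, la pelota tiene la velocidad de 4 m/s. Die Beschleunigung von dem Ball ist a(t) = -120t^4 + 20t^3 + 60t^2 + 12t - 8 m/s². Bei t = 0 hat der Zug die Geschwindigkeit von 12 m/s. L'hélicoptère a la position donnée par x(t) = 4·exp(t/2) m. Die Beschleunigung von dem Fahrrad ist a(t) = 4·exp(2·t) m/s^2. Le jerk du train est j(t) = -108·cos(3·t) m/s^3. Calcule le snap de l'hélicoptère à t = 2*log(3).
Nous devons dériver notre équation de la position x(t) = 4·exp(t/2) 4 fois. En prenant d/dt de x(t), nous trouvons v(t) = 2·exp(t/2). En dérivant la vitesse, nous obtenons l'accélération: a(t) = exp(t/2). En prenant d/dt de a(t), nous trouvons j(t) = exp(t/2)/2. En prenant d/dt de j(t), nous trouvons s(t) = exp(t/2)/4. En utilisant s(t) = exp(t/2)/4 et en substituant t = 2*log(3), nous trouvons s = 3/4.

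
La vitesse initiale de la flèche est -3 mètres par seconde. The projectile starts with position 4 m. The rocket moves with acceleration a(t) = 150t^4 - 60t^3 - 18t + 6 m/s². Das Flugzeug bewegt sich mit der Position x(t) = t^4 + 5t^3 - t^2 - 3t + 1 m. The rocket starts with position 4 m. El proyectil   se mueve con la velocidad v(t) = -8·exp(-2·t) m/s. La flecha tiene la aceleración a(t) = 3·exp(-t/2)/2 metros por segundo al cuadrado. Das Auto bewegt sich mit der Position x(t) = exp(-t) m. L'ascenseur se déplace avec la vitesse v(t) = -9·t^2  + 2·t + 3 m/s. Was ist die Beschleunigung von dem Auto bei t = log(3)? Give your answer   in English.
Starting from position x(t) = exp(-t), we take 2 derivatives. Taking d/dt of x(t), we find v(t) = -exp(-t). Differentiating velocity, we get acceleration: a(t) = exp(-t). Using a(t) = exp(-t) and substituting t = log(3), we find a = 1/3.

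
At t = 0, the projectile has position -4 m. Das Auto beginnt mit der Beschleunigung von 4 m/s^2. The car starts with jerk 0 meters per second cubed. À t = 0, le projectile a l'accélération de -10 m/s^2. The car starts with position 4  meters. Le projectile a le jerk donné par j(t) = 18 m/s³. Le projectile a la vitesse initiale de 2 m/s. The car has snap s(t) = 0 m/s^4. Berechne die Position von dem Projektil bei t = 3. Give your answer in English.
To find the answer, we compute 3 antiderivatives of j(t) = 18. Integrating jerk and using the initial condition a(0) = -10, we get a(t) = 18·t - 10. The integral of acceleration, with v(0) = 2, gives velocity: v(t) = 9·t^2 - 10·t + 2. The integral of velocity is position. Using x(0) = -4, we get x(t) = 3·t^3 - 5·t^2 + 2·t - 4. From the given position equation x(t) = 3·t^3 - 5·t^2 + 2·t - 4, we substitute t = 3 to get x = 38.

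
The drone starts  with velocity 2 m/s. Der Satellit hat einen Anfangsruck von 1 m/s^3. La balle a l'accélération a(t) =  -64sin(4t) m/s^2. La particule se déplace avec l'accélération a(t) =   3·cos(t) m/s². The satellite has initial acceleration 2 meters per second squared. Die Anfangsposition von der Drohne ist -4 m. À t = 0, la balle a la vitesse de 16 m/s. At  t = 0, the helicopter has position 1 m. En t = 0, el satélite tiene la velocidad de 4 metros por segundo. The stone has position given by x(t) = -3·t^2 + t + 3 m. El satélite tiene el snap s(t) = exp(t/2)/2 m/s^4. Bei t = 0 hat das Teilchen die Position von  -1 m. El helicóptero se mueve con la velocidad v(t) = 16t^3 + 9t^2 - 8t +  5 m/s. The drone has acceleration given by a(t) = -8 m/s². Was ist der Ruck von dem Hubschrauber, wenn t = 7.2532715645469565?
Wir müssen unsere Gleichung für die Geschwindigkeit v(t) = 16·t^3 + 9·t^2 - 8·t + 5 2-mal ableiten. Die Ableitung von der Geschwindigkeit ergibt die Beschleunigung: a(t) = 48·t^2 + 18·t - 8. Die Ableitung von der Beschleunigung ergibt den Ruck: j(t) = 96·t + 18. Mit j(t) = 96·t + 18 und Einsetzen von t = 7.2532715645469565, finden wir j = 714.314070196508.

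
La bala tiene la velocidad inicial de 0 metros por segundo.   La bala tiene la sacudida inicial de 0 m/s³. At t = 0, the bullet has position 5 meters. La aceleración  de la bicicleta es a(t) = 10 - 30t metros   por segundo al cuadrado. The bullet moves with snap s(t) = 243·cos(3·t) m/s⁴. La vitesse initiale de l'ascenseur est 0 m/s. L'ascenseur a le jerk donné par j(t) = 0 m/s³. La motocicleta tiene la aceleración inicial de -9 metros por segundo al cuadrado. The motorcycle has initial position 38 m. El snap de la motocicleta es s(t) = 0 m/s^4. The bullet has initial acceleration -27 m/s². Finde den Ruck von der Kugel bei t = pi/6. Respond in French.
Nous devons trouver l'intégrale de notre équation du snap s(t) = 243·cos(3·t) 1 fois. En prenant ∫s(t)dt et en appliquant j(0) = 0, nous trouvons j(t) = 81·sin(3·t). Nous avons le jerk j(t) = 81·sin(3·t). En substituant t = pi/6: j(pi/6) = 81.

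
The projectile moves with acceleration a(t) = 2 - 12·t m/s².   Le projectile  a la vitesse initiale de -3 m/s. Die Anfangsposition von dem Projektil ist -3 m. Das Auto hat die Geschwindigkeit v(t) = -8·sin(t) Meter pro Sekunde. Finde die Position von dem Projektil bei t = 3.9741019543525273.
Wir müssen die Stammfunktion unserer Gleichung für die Beschleunigung a(t) = 2 - 12·t 2-mal finden. Mit ∫a(t)dt und Anwendung von v(0) = -3, finden wir v(t) = -6·t^2 + 2·t - 3. Das Integral von der Geschwindigkeit ist die Position. Mit x(0) = -3 erhalten wir x(t) = -2·t^3 + t^2 - 3·t - 3. Aus der Gleichung für die Position x(t) = -2·t^3 + t^2 - 3·t - 3, setzen wir t = 3.9741019543525273 ein und erhalten x = -124.658669407660.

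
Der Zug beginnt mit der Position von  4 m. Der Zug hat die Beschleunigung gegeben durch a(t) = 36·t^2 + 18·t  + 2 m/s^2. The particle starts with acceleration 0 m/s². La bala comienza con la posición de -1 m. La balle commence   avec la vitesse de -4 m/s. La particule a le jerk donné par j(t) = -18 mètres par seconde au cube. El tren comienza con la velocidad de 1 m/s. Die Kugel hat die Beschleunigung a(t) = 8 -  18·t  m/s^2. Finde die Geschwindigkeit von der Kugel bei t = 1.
Um dies zu lösen, müssen wir 1 Integral unserer Gleichung für die Beschleunigung a(t) = 8 - 18·t finden. Durch Integration von der Beschleunigung und Verwendung der Anfangsbedingung v(0) = -4, erhalten wir v(t) = -9·t^2 + 8·t - 4. Wir haben die Geschwindigkeit v(t) = -9·t^2 + 8·t - 4. Durch Einsetzen von t = 1: v(1) = -5.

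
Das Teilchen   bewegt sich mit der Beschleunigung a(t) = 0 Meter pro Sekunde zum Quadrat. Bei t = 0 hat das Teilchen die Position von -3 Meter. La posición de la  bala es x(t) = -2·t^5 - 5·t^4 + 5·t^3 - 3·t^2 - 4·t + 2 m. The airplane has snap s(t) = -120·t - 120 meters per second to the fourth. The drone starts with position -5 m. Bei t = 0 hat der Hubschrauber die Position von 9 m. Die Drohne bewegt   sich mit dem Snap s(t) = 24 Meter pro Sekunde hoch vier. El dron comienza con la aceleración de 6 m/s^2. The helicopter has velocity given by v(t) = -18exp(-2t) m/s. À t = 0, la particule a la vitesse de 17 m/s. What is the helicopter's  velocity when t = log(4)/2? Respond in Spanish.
Usando v(t) = -18·exp(-2·t) y sustituyendo t = log(4)/2, encontramos v = -9/2.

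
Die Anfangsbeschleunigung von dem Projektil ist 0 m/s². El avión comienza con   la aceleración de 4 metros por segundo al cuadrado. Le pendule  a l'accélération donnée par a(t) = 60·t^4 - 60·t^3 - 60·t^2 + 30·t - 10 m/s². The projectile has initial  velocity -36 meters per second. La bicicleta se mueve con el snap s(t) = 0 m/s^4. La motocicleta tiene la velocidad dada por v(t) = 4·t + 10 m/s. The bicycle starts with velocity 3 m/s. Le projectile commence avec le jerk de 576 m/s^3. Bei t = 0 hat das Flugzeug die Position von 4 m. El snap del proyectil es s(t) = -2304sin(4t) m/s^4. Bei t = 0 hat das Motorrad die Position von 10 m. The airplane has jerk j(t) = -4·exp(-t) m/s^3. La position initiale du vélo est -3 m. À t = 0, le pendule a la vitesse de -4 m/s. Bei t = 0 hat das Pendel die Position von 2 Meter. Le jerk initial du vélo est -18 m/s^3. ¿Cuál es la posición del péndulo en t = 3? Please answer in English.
To solve this, we need to take 2 integrals of our acceleration equation a(t) = 60·t^4 - 60·t^3 - 60·t^2 + 30·t - 10. The integral of acceleration is velocity. Using v(0) = -4, we get v(t) = 12·t^5 - 15·t^4 - 20·t^3 + 15·t^2 - 10·t - 4. Finding the integral of v(t) and using x(0) = 2: x(t) = 2·t^6 - 3·t^5 - 5·t^4 + 5·t^3 - 5·t^2 - 4·t + 2. Using x(t) = 2·t^6 - 3·t^5 - 5·t^4 + 5·t^3 - 5·t^2 - 4·t + 2 and substituting t = 3, we find x = 404.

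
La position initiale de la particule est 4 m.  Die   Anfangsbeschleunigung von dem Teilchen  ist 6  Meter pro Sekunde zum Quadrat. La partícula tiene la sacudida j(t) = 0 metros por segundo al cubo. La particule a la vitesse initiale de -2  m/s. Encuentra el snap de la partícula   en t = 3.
Para resolver esto, necesitamos tomar 1 derivada de nuestra ecuación de la sacudida j(t) = 0. Tomando d/dt de j(t), encontramos s(t) = 0. Tenemos el snap s(t) = 0. Sustituyendo t = 3: s(3) = 0.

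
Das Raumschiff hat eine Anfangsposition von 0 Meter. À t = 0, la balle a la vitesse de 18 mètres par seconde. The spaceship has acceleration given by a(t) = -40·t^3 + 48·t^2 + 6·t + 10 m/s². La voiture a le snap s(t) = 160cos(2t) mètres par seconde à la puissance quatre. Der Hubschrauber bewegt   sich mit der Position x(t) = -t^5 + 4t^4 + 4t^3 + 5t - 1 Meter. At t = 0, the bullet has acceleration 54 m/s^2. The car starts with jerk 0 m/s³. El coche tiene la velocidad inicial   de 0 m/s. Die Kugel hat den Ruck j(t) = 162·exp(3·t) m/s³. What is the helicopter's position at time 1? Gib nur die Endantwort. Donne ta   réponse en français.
La réponse est 11.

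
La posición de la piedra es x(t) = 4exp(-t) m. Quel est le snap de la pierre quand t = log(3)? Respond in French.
Nous devons dériver notre équation de la position x(t) = 4·exp(-t) 4 fois. En prenant d/dt de x(t), nous trouvons v(t) = -4·exp(-t). En prenant d/dt de v(t), nous trouvons a(t) = 4·exp(-t). En dérivant l'accélération, nous obtenons le jerk: j(t) = -4·exp(-t). En dérivant le jerk, nous obtenons le snap: s(t) = 4·exp(-t). De l'équation du snap s(t) = 4·exp(-t), nous substituons t = log(3) pour obtenir s = 4/3.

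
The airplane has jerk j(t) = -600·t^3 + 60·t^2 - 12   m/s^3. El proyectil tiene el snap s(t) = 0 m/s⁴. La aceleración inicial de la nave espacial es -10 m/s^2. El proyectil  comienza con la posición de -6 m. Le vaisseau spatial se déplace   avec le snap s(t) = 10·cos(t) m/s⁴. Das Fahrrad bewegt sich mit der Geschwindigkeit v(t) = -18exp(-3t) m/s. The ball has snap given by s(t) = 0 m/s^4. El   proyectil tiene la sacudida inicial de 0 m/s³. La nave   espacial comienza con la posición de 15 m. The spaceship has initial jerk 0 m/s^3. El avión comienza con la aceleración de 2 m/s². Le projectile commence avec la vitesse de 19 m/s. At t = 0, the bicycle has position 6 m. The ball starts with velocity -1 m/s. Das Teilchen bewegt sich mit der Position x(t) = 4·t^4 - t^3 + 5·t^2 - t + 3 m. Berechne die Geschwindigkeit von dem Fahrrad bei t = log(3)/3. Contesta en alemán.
Wir haben die Geschwindigkeit v(t) = -18·exp(-3·t). Durch Einsetzen von t = log(3)/3: v(log(3)/3) = -6.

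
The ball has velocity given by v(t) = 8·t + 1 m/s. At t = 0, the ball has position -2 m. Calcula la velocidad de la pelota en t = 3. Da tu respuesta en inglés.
Using v(t) = 8·t + 1 and substituting t = 3, we find v = 25.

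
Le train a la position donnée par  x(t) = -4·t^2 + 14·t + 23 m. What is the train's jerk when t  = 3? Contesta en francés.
Pour résoudre ceci, nous devons prendre 3 dérivées de notre équation de la position x(t) = -4·t^2 + 14·t + 23. En dérivant la position, nous obtenons la vitesse: v(t) = 14 - 8·t. En prenant d/dt de v(t), nous trouvons a(t) = -8. La dérivée de l'accélération donne le jerk: j(t) = 0. Nous avons le jerk j(t) = 0. En substituant t = 3: j(3) = 0.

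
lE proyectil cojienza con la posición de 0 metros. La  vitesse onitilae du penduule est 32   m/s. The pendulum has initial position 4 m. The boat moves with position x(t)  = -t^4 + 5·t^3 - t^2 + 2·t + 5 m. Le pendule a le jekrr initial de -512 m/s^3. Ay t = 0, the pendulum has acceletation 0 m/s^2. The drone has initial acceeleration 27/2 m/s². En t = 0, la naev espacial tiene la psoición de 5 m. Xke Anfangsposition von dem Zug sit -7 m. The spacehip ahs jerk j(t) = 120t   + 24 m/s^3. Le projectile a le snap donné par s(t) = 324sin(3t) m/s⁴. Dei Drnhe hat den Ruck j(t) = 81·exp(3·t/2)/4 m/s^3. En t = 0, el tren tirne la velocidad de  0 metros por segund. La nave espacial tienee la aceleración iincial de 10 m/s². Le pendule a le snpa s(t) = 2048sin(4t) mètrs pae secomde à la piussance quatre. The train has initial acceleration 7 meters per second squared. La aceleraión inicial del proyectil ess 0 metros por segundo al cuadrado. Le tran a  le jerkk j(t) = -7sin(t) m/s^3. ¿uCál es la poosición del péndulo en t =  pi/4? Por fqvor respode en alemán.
Wir müssen unsere Gleichung für den Snap s(t) = 2048·sin(4·t) 4-mal integrieren. Mit ∫s(t)dt und Anwendung von j(0) = -512, finden wir j(t) = -512·cos(4·t). Die Stammfunktion von dem Ruck, mit a(0) = 0, ergibt die Beschleunigung: a(t) = -128·sin(4·t). Die Stammfunktion von der Beschleunigung ist die Geschwindigkeit. Mit v(0) = 32 erhalten wir v(t) = 32·cos(4·t). Mit ∫v(t)dt und Anwendung von x(0) = 4, finden wir x(t) = 8·sin(4·t) + 4. Aus der Gleichung für die Position x(t) = 8·sin(4·t) + 4, setzen wir t = pi/4 ein und erhalten x = 4.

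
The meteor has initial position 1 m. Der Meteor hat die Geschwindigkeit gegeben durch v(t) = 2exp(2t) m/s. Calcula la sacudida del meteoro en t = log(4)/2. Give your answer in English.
We must differentiate our velocity equation v(t) = 2·exp(2·t) 2 times. The derivative of velocity gives acceleration: a(t) = 4·exp(2·t). The derivative of acceleration gives jerk: j(t) = 8·exp(2·t). Using j(t) = 8·exp(2·t) and substituting t = log(4)/2, we find j = 32.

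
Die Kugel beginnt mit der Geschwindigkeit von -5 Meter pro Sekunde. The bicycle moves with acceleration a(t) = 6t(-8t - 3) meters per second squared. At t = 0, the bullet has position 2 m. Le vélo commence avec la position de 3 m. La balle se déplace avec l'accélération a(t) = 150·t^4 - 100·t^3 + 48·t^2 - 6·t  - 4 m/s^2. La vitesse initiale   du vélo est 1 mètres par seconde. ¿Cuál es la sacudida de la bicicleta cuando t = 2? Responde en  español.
Debemos derivar nuestra ecuación de la aceleración a(t) = 6·t·(-8·t - 3) 1 vez. Derivando la aceleración, obtenemos la sacudida: j(t) = -96·t - 18. Usando j(t) = -96·t - 18 y sustituyendo t = 2, encontramos j = -210.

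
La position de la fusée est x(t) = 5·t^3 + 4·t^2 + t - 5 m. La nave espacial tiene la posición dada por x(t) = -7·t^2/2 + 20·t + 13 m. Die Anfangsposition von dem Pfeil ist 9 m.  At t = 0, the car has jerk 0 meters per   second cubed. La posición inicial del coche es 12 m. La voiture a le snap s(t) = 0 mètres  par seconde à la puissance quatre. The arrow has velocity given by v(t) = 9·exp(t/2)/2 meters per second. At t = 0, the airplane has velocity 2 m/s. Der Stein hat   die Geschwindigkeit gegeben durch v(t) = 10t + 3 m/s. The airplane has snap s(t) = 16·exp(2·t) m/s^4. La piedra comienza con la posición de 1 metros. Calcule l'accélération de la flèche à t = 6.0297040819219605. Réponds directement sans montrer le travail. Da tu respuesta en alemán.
Die Antwort ist 45.8686674301813.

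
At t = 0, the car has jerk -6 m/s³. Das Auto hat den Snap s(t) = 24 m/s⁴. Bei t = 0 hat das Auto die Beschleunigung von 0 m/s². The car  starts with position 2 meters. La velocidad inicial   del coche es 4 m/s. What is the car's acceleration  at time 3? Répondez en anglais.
We need to integrate our snap equation s(t) = 24 2 times. The integral of snap, with j(0) = -6, gives jerk: j(t) = 24·t - 6. Integrating jerk and using the initial condition a(0) = 0, we get a(t) = 6·t·(2·t - 1). Using a(t) = 6·t·(2·t - 1) and substituting t = 3, we find a = 90.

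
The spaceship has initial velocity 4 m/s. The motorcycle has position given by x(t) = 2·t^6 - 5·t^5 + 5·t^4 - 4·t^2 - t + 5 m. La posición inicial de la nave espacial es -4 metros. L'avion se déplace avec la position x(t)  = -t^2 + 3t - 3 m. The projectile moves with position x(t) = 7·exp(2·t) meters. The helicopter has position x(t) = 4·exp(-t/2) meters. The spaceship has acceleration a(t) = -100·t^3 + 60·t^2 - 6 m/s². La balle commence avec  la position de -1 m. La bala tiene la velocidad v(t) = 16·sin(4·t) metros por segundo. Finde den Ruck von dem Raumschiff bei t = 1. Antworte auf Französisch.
Nous devons dériver notre équation de l'accélération a(t) = -100·t^3 + 60·t^2 - 6 1 fois. En prenant d/dt de a(t), nous trouvons j(t) = -300·t^2 + 120·t. En utilisant j(t) = -300·t^2 + 120·t et en substituant t = 1, nous trouvons j = -180.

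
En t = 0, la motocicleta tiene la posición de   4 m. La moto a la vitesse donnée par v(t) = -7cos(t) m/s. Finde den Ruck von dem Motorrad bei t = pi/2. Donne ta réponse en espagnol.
Debemos derivar nuestra ecuación de la velocidad v(t) = -7·cos(t) 2 veces. Tomando d/dt de v(t), encontramos a(t) = 7·sin(t). Tomando d/dt de a(t), encontramos j(t) = 7·cos(t). Usando j(t) = 7·cos(t) y sustituyendo t = pi/2, encontramos j = 0.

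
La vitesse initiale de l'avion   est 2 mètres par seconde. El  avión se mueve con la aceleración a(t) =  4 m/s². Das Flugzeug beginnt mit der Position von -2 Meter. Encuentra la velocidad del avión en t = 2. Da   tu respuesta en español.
Para resolver esto, necesitamos tomar 1 antiderivada de nuestra ecuación de la aceleración a(t) = 4. La antiderivada de la aceleración, con v(0) = 2, da la velocidad: v(t) = 4·t + 2. De la ecuación de la velocidad v(t) = 4·t + 2, sustituimos t = 2 para obtener v = 10.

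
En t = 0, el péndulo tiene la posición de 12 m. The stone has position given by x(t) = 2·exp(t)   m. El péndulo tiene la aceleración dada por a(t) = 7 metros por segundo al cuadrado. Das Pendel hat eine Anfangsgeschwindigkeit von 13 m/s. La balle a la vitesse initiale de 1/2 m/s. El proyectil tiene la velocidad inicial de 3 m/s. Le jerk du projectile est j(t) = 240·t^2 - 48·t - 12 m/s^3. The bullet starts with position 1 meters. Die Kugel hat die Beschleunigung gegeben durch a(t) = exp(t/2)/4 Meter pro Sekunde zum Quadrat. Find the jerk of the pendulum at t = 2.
To solve this, we need to take 1 derivative of our acceleration equation a(t) = 7. The derivative of acceleration gives jerk: j(t) = 0. Using j(t) = 0 and substituting t = 2, we find j = 0.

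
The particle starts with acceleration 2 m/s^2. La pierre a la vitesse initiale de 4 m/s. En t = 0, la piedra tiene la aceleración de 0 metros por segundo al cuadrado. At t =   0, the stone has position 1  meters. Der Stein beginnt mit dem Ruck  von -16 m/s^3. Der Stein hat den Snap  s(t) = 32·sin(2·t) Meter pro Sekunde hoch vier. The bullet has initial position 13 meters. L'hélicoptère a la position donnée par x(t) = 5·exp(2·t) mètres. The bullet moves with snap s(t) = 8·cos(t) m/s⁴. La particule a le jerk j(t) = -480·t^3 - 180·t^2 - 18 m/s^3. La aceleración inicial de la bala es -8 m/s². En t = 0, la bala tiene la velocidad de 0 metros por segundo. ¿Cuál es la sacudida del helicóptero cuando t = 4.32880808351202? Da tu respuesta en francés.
Pour résoudre ceci, nous devons prendre 3 dérivées de notre équation de la position x(t) = 5·exp(2·t). La dérivée de la position donne la vitesse: v(t) = 10·exp(2·t). En prenant d/dt de v(t), nous trouvons a(t) = 20·exp(2·t). En dérivant l'accélération, nous obtenons le jerk: j(t) = 40·exp(2·t). De l'équation du jerk j(t) = 40·exp(2·t), nous substituons t = 4.32880808351202 pour obtenir j = 230152.087905550.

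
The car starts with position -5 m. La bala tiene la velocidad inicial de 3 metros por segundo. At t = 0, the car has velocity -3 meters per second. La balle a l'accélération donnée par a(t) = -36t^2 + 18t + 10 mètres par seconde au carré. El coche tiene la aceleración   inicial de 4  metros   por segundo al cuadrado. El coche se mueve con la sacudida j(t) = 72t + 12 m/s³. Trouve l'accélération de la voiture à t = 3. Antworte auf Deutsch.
Wir müssen das Integral unserer Gleichung für den Ruck j(t) = 72·t + 12 1-mal finden. Mit ∫j(t)dt und Anwendung von a(0) = 4, finden wir a(t) = 36·t^2 + 12·t + 4. Wir haben die Beschleunigung a(t) = 36·t^2 + 12·t + 4. Durch Einsetzen von t = 3: a(3) = 364.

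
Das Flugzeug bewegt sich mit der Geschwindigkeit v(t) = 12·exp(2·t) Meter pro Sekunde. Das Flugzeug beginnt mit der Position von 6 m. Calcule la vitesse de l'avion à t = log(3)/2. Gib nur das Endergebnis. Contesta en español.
En t = log(3)/2, v = 36.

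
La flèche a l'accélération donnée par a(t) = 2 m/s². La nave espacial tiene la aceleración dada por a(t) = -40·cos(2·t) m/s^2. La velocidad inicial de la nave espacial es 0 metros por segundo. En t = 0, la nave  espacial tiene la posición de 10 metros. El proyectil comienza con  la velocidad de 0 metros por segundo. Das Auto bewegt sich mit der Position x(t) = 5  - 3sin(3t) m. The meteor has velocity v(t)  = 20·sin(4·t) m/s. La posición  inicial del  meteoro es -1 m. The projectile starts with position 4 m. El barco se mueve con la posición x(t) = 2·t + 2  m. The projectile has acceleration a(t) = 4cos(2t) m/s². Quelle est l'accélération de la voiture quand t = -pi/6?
Nous devons dériver notre équation de la position x(t) = 5 - 3·sin(3·t) 2 fois. La dérivée de la position donne la vitesse: v(t) = -9·cos(3·t). La dérivée de la vitesse donne l'accélération: a(t) = 27·sin(3·t). En utilisant a(t) = 27·sin(3·t) et en substituant t = -pi/6, nous trouvons a = -27.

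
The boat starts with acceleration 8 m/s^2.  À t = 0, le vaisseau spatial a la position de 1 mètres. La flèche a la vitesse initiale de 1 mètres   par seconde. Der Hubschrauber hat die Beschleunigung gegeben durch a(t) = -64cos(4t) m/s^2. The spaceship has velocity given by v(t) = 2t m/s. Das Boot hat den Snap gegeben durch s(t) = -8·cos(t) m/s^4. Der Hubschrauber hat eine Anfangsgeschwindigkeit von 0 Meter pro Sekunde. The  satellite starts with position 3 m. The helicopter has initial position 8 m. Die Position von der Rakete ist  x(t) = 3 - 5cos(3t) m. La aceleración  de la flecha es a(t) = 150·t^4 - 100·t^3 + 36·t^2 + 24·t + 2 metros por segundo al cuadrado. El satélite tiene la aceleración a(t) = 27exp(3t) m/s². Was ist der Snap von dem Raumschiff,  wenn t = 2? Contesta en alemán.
Wir müssen unsere Gleichung für die Geschwindigkeit v(t) = 2·t 3-mal ableiten. Mit d/dt von v(t) finden wir a(t) = 2. Die Ableitung von der Beschleunigung ergibt den Ruck: j(t) = 0. Mit d/dt von j(t) finden wir s(t) = 0. Aus der Gleichung für den Snap s(t) = 0, setzen wir t = 2 ein und erhalten s = 0.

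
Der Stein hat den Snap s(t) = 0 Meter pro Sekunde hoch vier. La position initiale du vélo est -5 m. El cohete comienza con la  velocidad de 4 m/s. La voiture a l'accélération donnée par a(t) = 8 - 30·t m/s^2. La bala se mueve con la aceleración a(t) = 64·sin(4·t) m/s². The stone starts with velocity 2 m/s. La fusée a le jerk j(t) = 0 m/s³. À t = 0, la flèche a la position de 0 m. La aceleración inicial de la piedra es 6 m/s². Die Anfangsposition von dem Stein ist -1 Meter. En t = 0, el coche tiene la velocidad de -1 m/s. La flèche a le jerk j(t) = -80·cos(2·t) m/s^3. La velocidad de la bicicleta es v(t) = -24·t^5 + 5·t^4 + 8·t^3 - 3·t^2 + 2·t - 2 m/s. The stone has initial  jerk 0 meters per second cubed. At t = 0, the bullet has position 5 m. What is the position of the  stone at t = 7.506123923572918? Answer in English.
We must find the antiderivative of our snap equation s(t) = 0 4 times. Finding the antiderivative of s(t) and using j(0) = 0: j(t) = 0. The integral of jerk, with a(0) = 6, gives acceleration: a(t) = 6. Finding the integral of a(t) and using v(0) = 2: v(t) = 6·t + 2. Finding the antiderivative of v(t) and using x(0) = -1: x(t) = 3·t^2 + 2·t - 1. Using x(t) = 3·t^2 + 2·t - 1 and substituting t = 7.506123923572918, we find x = 183.037936915247.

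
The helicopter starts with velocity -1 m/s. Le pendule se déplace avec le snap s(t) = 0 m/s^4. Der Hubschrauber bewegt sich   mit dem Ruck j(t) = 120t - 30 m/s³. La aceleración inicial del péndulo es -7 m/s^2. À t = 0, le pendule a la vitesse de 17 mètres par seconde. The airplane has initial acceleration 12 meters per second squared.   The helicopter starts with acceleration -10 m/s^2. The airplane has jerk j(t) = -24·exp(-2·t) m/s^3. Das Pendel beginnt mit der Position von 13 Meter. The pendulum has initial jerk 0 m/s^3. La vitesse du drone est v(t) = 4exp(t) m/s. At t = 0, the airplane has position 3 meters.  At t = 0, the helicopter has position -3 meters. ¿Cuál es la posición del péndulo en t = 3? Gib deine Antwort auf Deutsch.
Ausgehend von dem Snap s(t) = 0, nehmen wir 4 Integrale. Durch Integration von dem Snap und Verwendung der Anfangsbedingung j(0) = 0, erhalten wir j(t) = 0. Durch Integration von dem Ruck und Verwendung der Anfangsbedingung a(0) = -7, erhalten wir a(t) = -7. Durch Integration von der Beschleunigung und Verwendung der Anfangsbedingung v(0) = 17, erhalten wir v(t) = 17 - 7·t. Durch Integration von der Geschwindigkeit und Verwendung der Anfangsbedingung x(0) = 13, erhalten wir x(t) = -7·t^2/2 + 17·t + 13. Mit x(t) = -7·t^2/2 + 17·t + 13 und Einsetzen von t = 3, finden wir x = 65/2.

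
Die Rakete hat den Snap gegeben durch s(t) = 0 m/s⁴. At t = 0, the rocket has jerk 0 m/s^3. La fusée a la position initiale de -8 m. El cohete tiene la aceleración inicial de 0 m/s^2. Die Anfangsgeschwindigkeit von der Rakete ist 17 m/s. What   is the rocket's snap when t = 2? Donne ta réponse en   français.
Nous avons le snap s(t) = 0. En substituant t = 2: s(2) = 0.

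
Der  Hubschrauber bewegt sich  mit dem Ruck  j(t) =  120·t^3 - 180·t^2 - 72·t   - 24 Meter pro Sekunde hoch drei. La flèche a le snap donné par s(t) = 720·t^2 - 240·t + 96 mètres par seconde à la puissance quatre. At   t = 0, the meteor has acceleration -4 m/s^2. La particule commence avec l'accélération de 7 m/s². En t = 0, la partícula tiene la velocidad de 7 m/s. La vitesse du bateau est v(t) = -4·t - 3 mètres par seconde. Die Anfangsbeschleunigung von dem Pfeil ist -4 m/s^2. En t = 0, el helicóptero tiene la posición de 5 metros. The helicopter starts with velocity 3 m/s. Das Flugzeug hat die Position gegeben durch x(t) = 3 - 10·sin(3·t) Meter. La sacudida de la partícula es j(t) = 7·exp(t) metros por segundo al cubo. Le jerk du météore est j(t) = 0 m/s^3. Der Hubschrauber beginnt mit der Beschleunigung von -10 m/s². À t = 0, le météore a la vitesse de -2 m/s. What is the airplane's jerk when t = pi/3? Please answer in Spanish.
Debemos derivar nuestra ecuación de la posición x(t) = 3 - 10·sin(3·t) 3 veces. Tomando d/dt de x(t), encontramos v(t) = -30·cos(3·t). Tomando d/dt de v(t), encontramos a(t) = 90·sin(3·t). La derivada de la aceleración da la sacudida: j(t) = 270·cos(3·t). Usando j(t) = 270·cos(3·t) y sustituyendo t = pi/3, encontramos j = -270.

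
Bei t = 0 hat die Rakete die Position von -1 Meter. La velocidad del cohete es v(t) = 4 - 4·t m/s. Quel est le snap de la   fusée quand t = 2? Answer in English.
Starting from velocity v(t) = 4 - 4·t, we take 3 derivatives. The derivative of velocity gives acceleration: a(t) = -4. The derivative of acceleration gives jerk: j(t) = 0. Differentiating jerk, we get snap: s(t) = 0. We have snap s(t) = 0. Substituting t = 2: s(2) = 0.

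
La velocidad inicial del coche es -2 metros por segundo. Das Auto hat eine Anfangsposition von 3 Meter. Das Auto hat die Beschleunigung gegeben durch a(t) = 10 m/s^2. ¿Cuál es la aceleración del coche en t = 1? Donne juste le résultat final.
La respuesta es 10.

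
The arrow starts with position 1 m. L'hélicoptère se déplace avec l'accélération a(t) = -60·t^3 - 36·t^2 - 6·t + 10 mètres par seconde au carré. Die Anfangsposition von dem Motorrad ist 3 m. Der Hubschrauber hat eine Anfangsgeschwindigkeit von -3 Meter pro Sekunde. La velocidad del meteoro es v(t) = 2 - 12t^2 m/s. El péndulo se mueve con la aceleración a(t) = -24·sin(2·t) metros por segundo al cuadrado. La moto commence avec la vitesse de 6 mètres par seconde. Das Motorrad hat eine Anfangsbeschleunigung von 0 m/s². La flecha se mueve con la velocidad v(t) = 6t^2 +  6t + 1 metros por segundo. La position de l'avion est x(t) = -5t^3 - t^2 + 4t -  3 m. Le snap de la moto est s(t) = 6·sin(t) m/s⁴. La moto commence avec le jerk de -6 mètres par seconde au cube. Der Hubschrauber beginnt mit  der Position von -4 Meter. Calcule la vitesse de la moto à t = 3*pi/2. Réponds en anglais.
To solve this, we need to take 3 integrals of our snap equation s(t) = 6·sin(t). The integral of snap, with j(0) = -6, gives jerk: j(t) = -6·cos(t). Integrating jerk and using the initial condition a(0) = 0, we get a(t) = -6·sin(t). Integrating acceleration and using the initial condition v(0) = 6, we get v(t) = 6·cos(t). From the given velocity equation v(t) = 6·cos(t), we substitute t = 3*pi/2 to get v = 0.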